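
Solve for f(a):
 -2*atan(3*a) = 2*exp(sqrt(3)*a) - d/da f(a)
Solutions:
 f(a) = C1 + 2*a*atan(3*a) + 2*sqrt(3)*exp(sqrt(3)*a)/3 - log(9*a^2 + 1)/3


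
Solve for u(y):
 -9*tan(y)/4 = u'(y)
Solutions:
 u(y) = C1 + 9*log(cos(y))/4


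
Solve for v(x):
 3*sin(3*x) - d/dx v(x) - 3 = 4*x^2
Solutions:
 v(x) = C1 - 4*x^3/3 - 3*x - cos(3*x)


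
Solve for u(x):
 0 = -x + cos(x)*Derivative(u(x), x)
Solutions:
 u(x) = C1 + Integral(x/cos(x), x)


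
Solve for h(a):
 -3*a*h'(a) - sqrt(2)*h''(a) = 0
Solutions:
 h(a) = C1 + C2*erf(2^(1/4)*sqrt(3)*a/2)


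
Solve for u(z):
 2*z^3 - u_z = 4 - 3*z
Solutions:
 u(z) = C1 + z^4/2 + 3*z^2/2 - 4*z


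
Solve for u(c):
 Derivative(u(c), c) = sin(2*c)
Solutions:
 u(c) = C1 - cos(2*c)/2


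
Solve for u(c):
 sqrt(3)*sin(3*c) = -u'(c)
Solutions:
 u(c) = C1 + sqrt(3)*cos(3*c)/3


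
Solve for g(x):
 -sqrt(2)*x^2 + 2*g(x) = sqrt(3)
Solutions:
 g(x) = sqrt(2)*x^2/2 + sqrt(3)/2


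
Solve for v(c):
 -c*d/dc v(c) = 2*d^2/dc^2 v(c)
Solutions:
 v(c) = C1 + C2*erf(c/2)


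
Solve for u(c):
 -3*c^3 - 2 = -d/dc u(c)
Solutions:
 u(c) = C1 + 3*c^4/4 + 2*c


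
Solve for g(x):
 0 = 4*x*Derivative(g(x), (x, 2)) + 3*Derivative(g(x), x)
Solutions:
 g(x) = C1 + C2*x^(1/4)


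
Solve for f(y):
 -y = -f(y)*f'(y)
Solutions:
 f(y) = -sqrt(C1 + y^2)
 f(y) = sqrt(C1 + y^2)


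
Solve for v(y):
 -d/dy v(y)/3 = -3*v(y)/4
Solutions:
 v(y) = C1*exp(9*y/4)


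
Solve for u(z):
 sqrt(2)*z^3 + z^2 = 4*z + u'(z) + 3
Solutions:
 u(z) = C1 + sqrt(2)*z^4/4 + z^3/3 - 2*z^2 - 3*z


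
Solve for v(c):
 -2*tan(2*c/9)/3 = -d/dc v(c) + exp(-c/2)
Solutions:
 v(c) = C1 + 3*log(tan(2*c/9)^2 + 1)/2 - 2*exp(-c/2)


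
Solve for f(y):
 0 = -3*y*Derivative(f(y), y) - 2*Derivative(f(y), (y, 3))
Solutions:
 f(y) = C1 + Integral(C2*airyai(-2^(2/3)*3^(1/3)*y/2) + C3*airybi(-2^(2/3)*3^(1/3)*y/2), y)


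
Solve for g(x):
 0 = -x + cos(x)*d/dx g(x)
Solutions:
 g(x) = C1 + Integral(x/cos(x), x)


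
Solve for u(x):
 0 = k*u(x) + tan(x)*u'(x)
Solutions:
 u(x) = C1*exp(-k*log(sin(x)))


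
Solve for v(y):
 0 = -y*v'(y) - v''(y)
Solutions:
 v(y) = C1 + C2*erf(sqrt(2)*y/2)


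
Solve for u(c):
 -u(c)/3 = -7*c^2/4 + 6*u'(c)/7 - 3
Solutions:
 u(c) = C1*exp(-7*c/18) + 21*c^2/4 - 27*c + 549/7


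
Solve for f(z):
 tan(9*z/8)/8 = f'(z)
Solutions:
 f(z) = C1 - log(cos(9*z/8))/9


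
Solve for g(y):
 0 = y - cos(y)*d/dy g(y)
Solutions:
 g(y) = C1 + Integral(y/cos(y), y)


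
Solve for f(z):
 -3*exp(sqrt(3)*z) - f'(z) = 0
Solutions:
 f(z) = C1 - sqrt(3)*exp(sqrt(3)*z)


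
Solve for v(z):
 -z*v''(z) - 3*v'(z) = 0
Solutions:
 v(z) = C1 + C2/z^2


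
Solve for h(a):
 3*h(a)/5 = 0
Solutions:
 h(a) = 0


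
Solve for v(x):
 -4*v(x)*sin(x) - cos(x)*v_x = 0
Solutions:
 v(x) = C1*cos(x)^4


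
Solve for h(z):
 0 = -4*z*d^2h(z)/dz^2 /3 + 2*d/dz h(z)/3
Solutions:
 h(z) = C1 + C2*z^(3/2)


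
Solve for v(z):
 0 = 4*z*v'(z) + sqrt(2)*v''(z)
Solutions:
 v(z) = C1 + C2*erf(2^(1/4)*z)


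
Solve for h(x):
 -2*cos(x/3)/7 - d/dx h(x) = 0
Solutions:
 h(x) = C1 - 6*sin(x/3)/7


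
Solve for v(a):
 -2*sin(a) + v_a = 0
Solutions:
 v(a) = C1 - 2*cos(a)


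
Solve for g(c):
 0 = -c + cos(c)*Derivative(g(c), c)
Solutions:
 g(c) = C1 + Integral(c/cos(c), c)


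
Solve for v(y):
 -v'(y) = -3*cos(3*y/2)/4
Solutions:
 v(y) = C1 + sin(3*y/2)/2


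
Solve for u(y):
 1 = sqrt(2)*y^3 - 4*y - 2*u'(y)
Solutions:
 u(y) = C1 + sqrt(2)*y^4/8 - y^2 - y/2


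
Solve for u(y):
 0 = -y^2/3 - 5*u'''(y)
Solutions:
 u(y) = C1 + C2*y + C3*y^2 - y^5/900


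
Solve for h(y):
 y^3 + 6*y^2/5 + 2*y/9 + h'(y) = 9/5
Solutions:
 h(y) = C1 - y^4/4 - 2*y^3/5 - y^2/9 + 9*y/5


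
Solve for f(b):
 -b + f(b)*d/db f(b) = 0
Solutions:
 f(b) = -sqrt(C1 + b^2)
 f(b) = sqrt(C1 + b^2)


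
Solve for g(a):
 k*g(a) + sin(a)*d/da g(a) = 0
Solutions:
 g(a) = C1*exp(k*(-log(cos(a) - 1) + log(cos(a) + 1))/2)


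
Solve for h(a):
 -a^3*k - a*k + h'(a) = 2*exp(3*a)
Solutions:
 h(a) = C1 + a^4*k/4 + a^2*k/2 + 2*exp(3*a)/3


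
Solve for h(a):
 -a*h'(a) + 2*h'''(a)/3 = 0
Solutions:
 h(a) = C1 + Integral(C2*airyai(2^(2/3)*3^(1/3)*a/2) + C3*airybi(2^(2/3)*3^(1/3)*a/2), a)


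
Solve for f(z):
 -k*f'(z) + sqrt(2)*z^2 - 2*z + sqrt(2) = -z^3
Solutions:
 f(z) = C1 + z^4/(4*k) + sqrt(2)*z^3/(3*k) - z^2/k + sqrt(2)*z/k


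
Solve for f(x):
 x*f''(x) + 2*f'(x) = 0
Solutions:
 f(x) = C1 + C2/x


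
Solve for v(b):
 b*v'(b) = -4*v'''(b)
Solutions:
 v(b) = C1 + Integral(C2*airyai(-2^(1/3)*b/2) + C3*airybi(-2^(1/3)*b/2), b)


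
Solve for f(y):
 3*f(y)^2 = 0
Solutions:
 f(y) = 0


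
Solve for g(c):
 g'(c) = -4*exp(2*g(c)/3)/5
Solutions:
 g(c) = 3*log(-sqrt(-1/(C1 - 4*c))) - 3*log(2) + 3*log(30)/2
 g(c) = 3*log(-1/(C1 - 4*c))/2 - 3*log(2) + 3*log(30)/2


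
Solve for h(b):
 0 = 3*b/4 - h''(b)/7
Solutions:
 h(b) = C1 + C2*b + 7*b^3/8


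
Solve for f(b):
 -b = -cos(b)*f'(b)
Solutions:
 f(b) = C1 + Integral(b/cos(b), b)


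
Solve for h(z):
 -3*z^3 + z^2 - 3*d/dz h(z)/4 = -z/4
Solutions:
 h(z) = C1 - z^4 + 4*z^3/9 + z^2/6


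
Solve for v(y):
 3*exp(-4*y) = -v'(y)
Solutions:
 v(y) = C1 + 3*exp(-4*y)/4


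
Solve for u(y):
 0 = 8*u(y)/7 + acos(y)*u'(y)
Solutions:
 u(y) = C1*exp(-8*Integral(1/acos(y), y)/7)


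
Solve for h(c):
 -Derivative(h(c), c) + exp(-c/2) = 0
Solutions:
 h(c) = C1 - 2*exp(-c/2)


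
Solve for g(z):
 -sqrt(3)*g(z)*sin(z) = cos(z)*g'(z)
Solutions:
 g(z) = C1*cos(z)^(sqrt(3))


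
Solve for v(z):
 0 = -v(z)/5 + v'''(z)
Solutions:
 v(z) = C3*exp(5^(2/3)*z/5) + (C1*sin(sqrt(3)*5^(2/3)*z/10) + C2*cos(sqrt(3)*5^(2/3)*z/10))*exp(-5^(2/3)*z/10)


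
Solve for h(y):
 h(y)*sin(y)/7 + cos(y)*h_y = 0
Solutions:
 h(y) = C1*cos(y)^(1/7)


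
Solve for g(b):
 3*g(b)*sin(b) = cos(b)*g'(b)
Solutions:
 g(b) = C1/cos(b)^3


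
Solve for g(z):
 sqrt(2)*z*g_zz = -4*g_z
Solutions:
 g(z) = C1 + C2*z^(1 - 2*sqrt(2))


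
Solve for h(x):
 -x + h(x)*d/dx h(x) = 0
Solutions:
 h(x) = -sqrt(C1 + x^2)
 h(x) = sqrt(C1 + x^2)


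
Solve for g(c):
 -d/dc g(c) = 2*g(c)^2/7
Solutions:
 g(c) = 7/(C1 + 2*c)


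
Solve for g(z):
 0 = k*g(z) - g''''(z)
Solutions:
 g(z) = C1*exp(-k^(1/4)*z) + C2*exp(k^(1/4)*z) + C3*exp(-I*k^(1/4)*z) + C4*exp(I*k^(1/4)*z)


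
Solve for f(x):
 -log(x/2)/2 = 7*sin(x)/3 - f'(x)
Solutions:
 f(x) = C1 + x*log(x)/2 - x/2 - x*log(2)/2 - 7*cos(x)/3


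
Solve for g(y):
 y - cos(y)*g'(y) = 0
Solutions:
 g(y) = C1 + Integral(y/cos(y), y)


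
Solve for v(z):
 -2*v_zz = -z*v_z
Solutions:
 v(z) = C1 + C2*erfi(z/2)


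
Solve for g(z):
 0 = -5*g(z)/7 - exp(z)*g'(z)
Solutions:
 g(z) = C1*exp(5*exp(-z)/7)


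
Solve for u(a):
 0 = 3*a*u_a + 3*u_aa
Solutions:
 u(a) = C1 + C2*erf(sqrt(2)*a/2)


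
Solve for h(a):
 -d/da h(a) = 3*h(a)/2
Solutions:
 h(a) = C1*exp(-3*a/2)


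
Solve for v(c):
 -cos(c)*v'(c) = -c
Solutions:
 v(c) = C1 + Integral(c/cos(c), c)


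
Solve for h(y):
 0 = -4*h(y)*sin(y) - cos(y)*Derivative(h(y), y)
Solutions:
 h(y) = C1*cos(y)^4


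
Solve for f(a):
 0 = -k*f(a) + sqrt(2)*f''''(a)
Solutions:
 f(a) = C1*exp(-2^(7/8)*a*k^(1/4)/2) + C2*exp(2^(7/8)*a*k^(1/4)/2) + C3*exp(-2^(7/8)*I*a*k^(1/4)/2) + C4*exp(2^(7/8)*I*a*k^(1/4)/2)


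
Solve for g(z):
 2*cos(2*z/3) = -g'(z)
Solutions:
 g(z) = C1 - 3*sin(2*z/3)


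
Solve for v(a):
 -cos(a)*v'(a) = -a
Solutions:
 v(a) = C1 + Integral(a/cos(a), a)


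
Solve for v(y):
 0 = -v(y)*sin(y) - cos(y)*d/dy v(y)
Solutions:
 v(y) = C1*cos(y)


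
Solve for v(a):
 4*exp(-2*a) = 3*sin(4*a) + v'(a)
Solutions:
 v(a) = C1 + 3*cos(4*a)/4 - 2*exp(-2*a)


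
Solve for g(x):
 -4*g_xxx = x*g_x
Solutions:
 g(x) = C1 + Integral(C2*airyai(-2^(1/3)*x/2) + C3*airybi(-2^(1/3)*x/2), x)


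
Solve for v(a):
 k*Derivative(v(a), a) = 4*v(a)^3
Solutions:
 v(a) = -sqrt(2)*sqrt(-k/(C1*k + 4*a))/2
 v(a) = sqrt(2)*sqrt(-k/(C1*k + 4*a))/2


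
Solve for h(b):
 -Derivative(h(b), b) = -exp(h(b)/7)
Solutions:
 h(b) = 7*log(-1/(C1 + b)) + 7*log(7)


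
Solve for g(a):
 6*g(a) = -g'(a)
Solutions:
 g(a) = C1*exp(-6*a)


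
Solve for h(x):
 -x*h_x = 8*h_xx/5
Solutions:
 h(x) = C1 + C2*erf(sqrt(5)*x/4)


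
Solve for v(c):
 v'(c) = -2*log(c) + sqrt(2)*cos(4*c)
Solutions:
 v(c) = C1 - 2*c*log(c) + 2*c + sqrt(2)*sin(4*c)/4


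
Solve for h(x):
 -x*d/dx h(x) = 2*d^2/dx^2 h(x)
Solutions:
 h(x) = C1 + C2*erf(x/2)


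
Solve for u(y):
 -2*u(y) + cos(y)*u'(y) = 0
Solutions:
 u(y) = C1*(sin(y) + 1)/(sin(y) - 1)


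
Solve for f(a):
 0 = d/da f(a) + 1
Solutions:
 f(a) = C1 - a


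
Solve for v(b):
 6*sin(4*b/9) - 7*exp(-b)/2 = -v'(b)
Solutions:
 v(b) = C1 + 27*cos(4*b/9)/2 - 7*exp(-b)/2


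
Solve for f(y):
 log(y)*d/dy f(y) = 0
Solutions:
 f(y) = C1


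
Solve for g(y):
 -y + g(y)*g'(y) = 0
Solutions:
 g(y) = -sqrt(C1 + y^2)
 g(y) = sqrt(C1 + y^2)


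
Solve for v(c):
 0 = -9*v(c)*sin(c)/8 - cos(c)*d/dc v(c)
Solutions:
 v(c) = C1*cos(c)^(9/8)


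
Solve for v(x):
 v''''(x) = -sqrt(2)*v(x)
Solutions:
 v(x) = (C1*sin(2^(5/8)*x/2) + C2*cos(2^(5/8)*x/2))*exp(-2^(5/8)*x/2) + (C3*sin(2^(5/8)*x/2) + C4*cos(2^(5/8)*x/2))*exp(2^(5/8)*x/2)


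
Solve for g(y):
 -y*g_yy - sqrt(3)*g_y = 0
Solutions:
 g(y) = C1 + C2*y^(1 - sqrt(3))


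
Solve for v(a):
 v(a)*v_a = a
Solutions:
 v(a) = -sqrt(C1 + a^2)
 v(a) = sqrt(C1 + a^2)


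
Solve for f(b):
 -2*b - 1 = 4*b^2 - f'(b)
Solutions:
 f(b) = C1 + 4*b^3/3 + b^2 + b


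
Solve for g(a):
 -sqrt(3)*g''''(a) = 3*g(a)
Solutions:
 g(a) = (C1*sin(sqrt(2)*3^(1/8)*a/2) + C2*cos(sqrt(2)*3^(1/8)*a/2))*exp(-sqrt(2)*3^(1/8)*a/2) + (C3*sin(sqrt(2)*3^(1/8)*a/2) + C4*cos(sqrt(2)*3^(1/8)*a/2))*exp(sqrt(2)*3^(1/8)*a/2)


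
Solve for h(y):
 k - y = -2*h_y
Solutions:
 h(y) = C1 - k*y/2 + y^2/4


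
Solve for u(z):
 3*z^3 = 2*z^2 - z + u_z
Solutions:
 u(z) = C1 + 3*z^4/4 - 2*z^3/3 + z^2/2


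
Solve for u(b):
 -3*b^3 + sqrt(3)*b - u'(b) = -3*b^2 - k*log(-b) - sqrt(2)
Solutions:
 u(b) = C1 - 3*b^4/4 + b^3 + sqrt(3)*b^2/2 + b*k*log(-b) + b*(-k + sqrt(2))


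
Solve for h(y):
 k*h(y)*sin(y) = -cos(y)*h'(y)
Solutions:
 h(y) = C1*exp(k*log(cos(y)))


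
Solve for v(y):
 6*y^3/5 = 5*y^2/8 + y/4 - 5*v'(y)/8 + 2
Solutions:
 v(y) = C1 - 12*y^4/25 + y^3/3 + y^2/5 + 16*y/5


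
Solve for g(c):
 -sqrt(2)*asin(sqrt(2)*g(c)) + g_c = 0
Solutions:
 Integral(1/asin(sqrt(2)*_y), (_y, g(c))) = C1 + sqrt(2)*c


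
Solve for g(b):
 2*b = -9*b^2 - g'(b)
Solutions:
 g(b) = C1 - 3*b^3 - b^2


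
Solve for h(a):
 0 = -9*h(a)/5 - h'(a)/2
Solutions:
 h(a) = C1*exp(-18*a/5)


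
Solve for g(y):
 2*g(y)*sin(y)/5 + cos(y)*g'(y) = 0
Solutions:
 g(y) = C1*cos(y)^(2/5)


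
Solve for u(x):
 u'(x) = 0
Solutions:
 u(x) = C1


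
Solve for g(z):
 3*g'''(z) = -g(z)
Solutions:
 g(z) = C3*exp(-3^(2/3)*z/3) + (C1*sin(3^(1/6)*z/2) + C2*cos(3^(1/6)*z/2))*exp(3^(2/3)*z/6)


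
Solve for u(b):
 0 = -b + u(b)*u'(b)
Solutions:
 u(b) = -sqrt(C1 + b^2)
 u(b) = sqrt(C1 + b^2)


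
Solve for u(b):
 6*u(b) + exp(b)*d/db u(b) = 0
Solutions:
 u(b) = C1*exp(6*exp(-b))


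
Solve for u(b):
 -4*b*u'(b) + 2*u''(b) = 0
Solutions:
 u(b) = C1 + C2*erfi(b)


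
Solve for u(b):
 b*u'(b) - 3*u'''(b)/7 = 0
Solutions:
 u(b) = C1 + Integral(C2*airyai(3^(2/3)*7^(1/3)*b/3) + C3*airybi(3^(2/3)*7^(1/3)*b/3), b)


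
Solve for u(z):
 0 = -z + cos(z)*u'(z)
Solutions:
 u(z) = C1 + Integral(z/cos(z), z)


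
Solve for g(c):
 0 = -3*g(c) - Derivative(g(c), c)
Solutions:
 g(c) = C1*exp(-3*c)


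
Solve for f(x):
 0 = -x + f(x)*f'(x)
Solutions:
 f(x) = -sqrt(C1 + x^2)
 f(x) = sqrt(C1 + x^2)


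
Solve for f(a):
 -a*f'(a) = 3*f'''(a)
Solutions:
 f(a) = C1 + Integral(C2*airyai(-3^(2/3)*a/3) + C3*airybi(-3^(2/3)*a/3), a)


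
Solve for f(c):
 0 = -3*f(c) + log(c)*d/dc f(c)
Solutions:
 f(c) = C1*exp(3*li(c))


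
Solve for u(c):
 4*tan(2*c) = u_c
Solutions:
 u(c) = C1 - 2*log(cos(2*c))


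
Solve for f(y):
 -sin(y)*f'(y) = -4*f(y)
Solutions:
 f(y) = C1*(cos(y)^2 - 2*cos(y) + 1)/(cos(y)^2 + 2*cos(y) + 1)


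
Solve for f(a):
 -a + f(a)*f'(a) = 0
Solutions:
 f(a) = -sqrt(C1 + a^2)
 f(a) = sqrt(C1 + a^2)


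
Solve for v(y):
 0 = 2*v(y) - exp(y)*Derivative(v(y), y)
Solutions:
 v(y) = C1*exp(-2*exp(-y))


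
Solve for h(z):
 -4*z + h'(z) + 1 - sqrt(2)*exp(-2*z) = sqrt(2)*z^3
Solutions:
 h(z) = C1 + sqrt(2)*z^4/4 + 2*z^2 - z - sqrt(2)*exp(-2*z)/2


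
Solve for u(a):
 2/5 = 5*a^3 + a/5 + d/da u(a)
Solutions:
 u(a) = C1 - 5*a^4/4 - a^2/10 + 2*a/5


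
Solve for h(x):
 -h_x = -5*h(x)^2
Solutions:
 h(x) = -1/(C1 + 5*x)


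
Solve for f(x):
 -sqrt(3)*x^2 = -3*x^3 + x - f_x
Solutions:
 f(x) = C1 - 3*x^4/4 + sqrt(3)*x^3/3 + x^2/2


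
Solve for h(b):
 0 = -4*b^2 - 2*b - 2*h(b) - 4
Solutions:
 h(b) = -2*b^2 - b - 2


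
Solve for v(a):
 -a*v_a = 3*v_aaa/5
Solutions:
 v(a) = C1 + Integral(C2*airyai(-3^(2/3)*5^(1/3)*a/3) + C3*airybi(-3^(2/3)*5^(1/3)*a/3), a)


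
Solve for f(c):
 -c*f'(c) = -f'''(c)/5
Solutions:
 f(c) = C1 + Integral(C2*airyai(5^(1/3)*c) + C3*airybi(5^(1/3)*c), c)


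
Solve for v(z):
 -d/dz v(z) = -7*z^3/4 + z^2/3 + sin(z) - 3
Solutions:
 v(z) = C1 + 7*z^4/16 - z^3/9 + 3*z + cos(z)


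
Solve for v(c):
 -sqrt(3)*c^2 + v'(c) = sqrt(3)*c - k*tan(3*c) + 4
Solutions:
 v(c) = C1 + sqrt(3)*c^3/3 + sqrt(3)*c^2/2 + 4*c + k*log(cos(3*c))/3


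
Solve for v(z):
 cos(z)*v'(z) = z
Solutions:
 v(z) = C1 + Integral(z/cos(z), z)


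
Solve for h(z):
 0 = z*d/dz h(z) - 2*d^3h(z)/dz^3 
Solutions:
 h(z) = C1 + Integral(C2*airyai(2^(2/3)*z/2) + C3*airybi(2^(2/3)*z/2), z)


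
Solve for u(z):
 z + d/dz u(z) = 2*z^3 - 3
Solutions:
 u(z) = C1 + z^4/2 - z^2/2 - 3*z


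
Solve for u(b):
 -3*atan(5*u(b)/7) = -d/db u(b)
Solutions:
 Integral(1/atan(5*_y/7), (_y, u(b))) = C1 + 3*b


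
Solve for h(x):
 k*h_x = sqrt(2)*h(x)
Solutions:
 h(x) = C1*exp(sqrt(2)*x/k)


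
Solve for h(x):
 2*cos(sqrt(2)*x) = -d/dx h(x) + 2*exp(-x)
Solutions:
 h(x) = C1 - sqrt(2)*sin(sqrt(2)*x) - 2*exp(-x)


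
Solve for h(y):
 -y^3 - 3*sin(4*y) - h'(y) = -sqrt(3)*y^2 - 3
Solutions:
 h(y) = C1 - y^4/4 + sqrt(3)*y^3/3 + 3*y + 3*cos(4*y)/4


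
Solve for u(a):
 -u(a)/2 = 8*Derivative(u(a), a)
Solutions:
 u(a) = C1*exp(-a/16)


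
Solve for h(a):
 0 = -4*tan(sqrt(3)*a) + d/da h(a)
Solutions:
 h(a) = C1 - 4*sqrt(3)*log(cos(sqrt(3)*a))/3


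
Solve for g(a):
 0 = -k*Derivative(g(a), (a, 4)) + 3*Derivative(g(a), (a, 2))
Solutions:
 g(a) = C1 + C2*a + C3*exp(-sqrt(3)*a*sqrt(1/k)) + C4*exp(sqrt(3)*a*sqrt(1/k))


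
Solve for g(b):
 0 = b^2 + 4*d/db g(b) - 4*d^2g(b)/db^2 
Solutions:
 g(b) = C1 + C2*exp(b) - b^3/12 - b^2/4 - b/2


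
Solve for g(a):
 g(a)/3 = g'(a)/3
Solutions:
 g(a) = C1*exp(a)


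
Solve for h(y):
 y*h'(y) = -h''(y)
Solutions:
 h(y) = C1 + C2*erf(sqrt(2)*y/2)


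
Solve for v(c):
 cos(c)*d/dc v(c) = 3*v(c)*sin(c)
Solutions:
 v(c) = C1/cos(c)^3


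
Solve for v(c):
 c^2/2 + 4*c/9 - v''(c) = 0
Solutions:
 v(c) = C1 + C2*c + c^4/24 + 2*c^3/27


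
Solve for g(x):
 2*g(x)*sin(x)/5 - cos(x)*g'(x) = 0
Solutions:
 g(x) = C1/cos(x)^(2/5)


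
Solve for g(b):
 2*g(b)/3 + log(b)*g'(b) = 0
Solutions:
 g(b) = C1*exp(-2*li(b)/3)


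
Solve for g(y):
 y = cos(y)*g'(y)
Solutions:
 g(y) = C1 + Integral(y/cos(y), y)


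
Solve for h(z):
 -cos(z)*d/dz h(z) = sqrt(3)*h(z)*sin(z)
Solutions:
 h(z) = C1*cos(z)^(sqrt(3))


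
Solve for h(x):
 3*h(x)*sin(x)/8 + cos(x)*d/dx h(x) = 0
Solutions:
 h(x) = C1*cos(x)^(3/8)


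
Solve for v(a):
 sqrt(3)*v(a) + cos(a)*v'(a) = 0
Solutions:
 v(a) = C1*(sin(a) - 1)^(sqrt(3)/2)/(sin(a) + 1)^(sqrt(3)/2)


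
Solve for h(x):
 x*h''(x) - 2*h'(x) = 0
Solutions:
 h(x) = C1 + C2*x^3


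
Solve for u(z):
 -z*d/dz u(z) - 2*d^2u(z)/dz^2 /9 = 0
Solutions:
 u(z) = C1 + C2*erf(3*z/2)


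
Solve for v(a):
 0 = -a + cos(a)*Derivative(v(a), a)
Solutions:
 v(a) = C1 + Integral(a/cos(a), a)


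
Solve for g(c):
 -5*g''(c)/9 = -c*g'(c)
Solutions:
 g(c) = C1 + C2*erfi(3*sqrt(10)*c/10)


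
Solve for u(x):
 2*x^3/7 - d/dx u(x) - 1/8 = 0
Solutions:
 u(x) = C1 + x^4/14 - x/8


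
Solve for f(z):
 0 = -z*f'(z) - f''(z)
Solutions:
 f(z) = C1 + C2*erf(sqrt(2)*z/2)


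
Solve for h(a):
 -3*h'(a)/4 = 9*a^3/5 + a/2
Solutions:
 h(a) = C1 - 3*a^4/5 - a^2/3


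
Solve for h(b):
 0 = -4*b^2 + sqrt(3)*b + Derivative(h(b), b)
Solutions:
 h(b) = C1 + 4*b^3/3 - sqrt(3)*b^2/2


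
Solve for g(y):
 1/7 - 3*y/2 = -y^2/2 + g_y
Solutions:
 g(y) = C1 + y^3/6 - 3*y^2/4 + y/7


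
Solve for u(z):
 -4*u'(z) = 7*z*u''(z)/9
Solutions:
 u(z) = C1 + C2/z^(29/7)


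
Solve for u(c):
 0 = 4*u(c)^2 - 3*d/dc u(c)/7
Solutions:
 u(c) = -3/(C1 + 28*c)


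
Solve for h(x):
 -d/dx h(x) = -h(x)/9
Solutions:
 h(x) = C1*exp(x/9)


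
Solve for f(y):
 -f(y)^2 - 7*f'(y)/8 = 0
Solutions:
 f(y) = 7/(C1 + 8*y)


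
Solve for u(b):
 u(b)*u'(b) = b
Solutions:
 u(b) = -sqrt(C1 + b^2)
 u(b) = sqrt(C1 + b^2)


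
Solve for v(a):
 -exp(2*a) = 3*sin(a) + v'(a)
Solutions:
 v(a) = C1 - exp(2*a)/2 + 3*cos(a)


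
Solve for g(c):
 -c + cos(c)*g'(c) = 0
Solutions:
 g(c) = C1 + Integral(c/cos(c), c)


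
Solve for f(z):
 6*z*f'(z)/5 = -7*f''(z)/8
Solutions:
 f(z) = C1 + C2*erf(2*sqrt(210)*z/35)


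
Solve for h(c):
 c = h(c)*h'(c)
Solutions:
 h(c) = -sqrt(C1 + c^2)
 h(c) = sqrt(C1 + c^2)


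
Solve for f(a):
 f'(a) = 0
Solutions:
 f(a) = C1


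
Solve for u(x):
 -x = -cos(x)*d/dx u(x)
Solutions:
 u(x) = C1 + Integral(x/cos(x), x)


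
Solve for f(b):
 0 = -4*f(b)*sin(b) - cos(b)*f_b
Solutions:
 f(b) = C1*cos(b)^4


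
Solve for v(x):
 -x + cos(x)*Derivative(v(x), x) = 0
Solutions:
 v(x) = C1 + Integral(x/cos(x), x)


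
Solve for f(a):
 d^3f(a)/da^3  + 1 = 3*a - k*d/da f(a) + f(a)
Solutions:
 f(a) = C1*exp(a*(-2*18^(1/3)*k/(sqrt(3)*sqrt(4*k^3 + 27) + 9)^(1/3) + 12^(1/3)*(sqrt(3)*sqrt(4*k^3 + 27) + 9)^(1/3))/6) + C2*exp(a*(-4*k/((-12^(1/3) + 2^(2/3)*3^(5/6)*I)*(sqrt(3)*sqrt(4*k^3 + 27) + 9)^(1/3)) - 12^(1/3)*(sqrt(3)*sqrt(4*k^3 + 27) + 9)^(1/3)/12 + 2^(2/3)*3^(5/6)*I*(sqrt(3)*sqrt(4*k^3 + 27) + 9)^(1/3)/12)) + C3*exp(a*(4*k/((12^(1/3) + 2^(2/3)*3^(5/6)*I)*(sqrt(3)*sqrt(4*k^3 + 27) + 9)^(1/3)) - 12^(1/3)*(sqrt(3)*sqrt(4*k^3 + 27) + 9)^(1/3)/12 - 2^(2/3)*3^(5/6)*I*(sqrt(3)*sqrt(4*k^3 + 27) + 9)^(1/3)/12)) - 3*a - 3*k + 1


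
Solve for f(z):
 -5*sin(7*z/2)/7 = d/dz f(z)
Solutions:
 f(z) = C1 + 10*cos(7*z/2)/49


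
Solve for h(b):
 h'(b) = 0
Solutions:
 h(b) = C1


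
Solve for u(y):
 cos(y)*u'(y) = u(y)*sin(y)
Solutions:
 u(y) = C1/cos(y)


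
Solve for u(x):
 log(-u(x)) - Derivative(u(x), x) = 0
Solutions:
 -li(-u(x)) = C1 + x


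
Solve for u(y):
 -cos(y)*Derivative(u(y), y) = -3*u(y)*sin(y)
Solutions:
 u(y) = C1/cos(y)^3


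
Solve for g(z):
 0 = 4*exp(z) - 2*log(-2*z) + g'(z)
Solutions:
 g(z) = C1 + 2*z*log(-z) + 2*z*(-1 + log(2)) - 4*exp(z)


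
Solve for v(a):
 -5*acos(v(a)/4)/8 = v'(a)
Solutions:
 Integral(1/acos(_y/4), (_y, v(a))) = C1 - 5*a/8


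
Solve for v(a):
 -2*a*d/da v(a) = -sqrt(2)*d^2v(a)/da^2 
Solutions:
 v(a) = C1 + C2*erfi(2^(3/4)*a/2)


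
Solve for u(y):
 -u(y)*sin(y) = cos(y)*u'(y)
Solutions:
 u(y) = C1*cos(y)


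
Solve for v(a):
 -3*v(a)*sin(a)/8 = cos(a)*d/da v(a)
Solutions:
 v(a) = C1*cos(a)^(3/8)


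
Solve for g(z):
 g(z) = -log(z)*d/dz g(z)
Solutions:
 g(z) = C1*exp(-li(z))


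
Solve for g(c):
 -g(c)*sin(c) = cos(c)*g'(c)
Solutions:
 g(c) = C1*cos(c)


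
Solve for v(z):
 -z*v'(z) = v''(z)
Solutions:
 v(z) = C1 + C2*erf(sqrt(2)*z/2)


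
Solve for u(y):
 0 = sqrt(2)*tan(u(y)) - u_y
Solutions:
 u(y) = pi - asin(C1*exp(sqrt(2)*y))
 u(y) = asin(C1*exp(sqrt(2)*y))


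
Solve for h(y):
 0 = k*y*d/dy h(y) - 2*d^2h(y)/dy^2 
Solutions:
 h(y) = Piecewise((-sqrt(pi)*C1*erf(y*sqrt(-k)/2)/sqrt(-k) - C2, (k > 0) | (k < 0)), (-C1*y - C2, True))


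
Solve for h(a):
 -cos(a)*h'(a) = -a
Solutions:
 h(a) = C1 + Integral(a/cos(a), a)


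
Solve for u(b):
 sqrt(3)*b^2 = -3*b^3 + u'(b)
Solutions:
 u(b) = C1 + 3*b^4/4 + sqrt(3)*b^3/3


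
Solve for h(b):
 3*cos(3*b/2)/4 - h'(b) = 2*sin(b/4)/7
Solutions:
 h(b) = C1 + sin(3*b/2)/2 + 8*cos(b/4)/7


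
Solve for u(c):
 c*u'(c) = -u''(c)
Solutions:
 u(c) = C1 + C2*erf(sqrt(2)*c/2)


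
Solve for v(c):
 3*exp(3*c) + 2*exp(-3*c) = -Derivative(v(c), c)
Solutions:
 v(c) = C1 - exp(3*c) + 2*exp(-3*c)/3


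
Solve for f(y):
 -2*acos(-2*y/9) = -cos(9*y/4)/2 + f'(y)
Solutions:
 f(y) = C1 - 2*y*acos(-2*y/9) - sqrt(81 - 4*y^2) + 2*sin(9*y/4)/9


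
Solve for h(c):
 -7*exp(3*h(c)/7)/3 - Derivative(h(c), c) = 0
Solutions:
 h(c) = 7*log(1/(C1 + 7*c))/3 + 7*log(7)/3
 h(c) = 7*log(7^(1/3)*(-1 - sqrt(3)*I)*(1/(C1 + 7*c))^(1/3)/2)
 h(c) = 7*log(7^(1/3)*(-1 + sqrt(3)*I)*(1/(C1 + 7*c))^(1/3)/2)


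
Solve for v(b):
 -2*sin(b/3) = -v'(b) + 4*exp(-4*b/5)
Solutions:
 v(b) = C1 - 6*cos(b/3) - 5*exp(-4*b/5)


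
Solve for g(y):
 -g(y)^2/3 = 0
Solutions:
 g(y) = 0


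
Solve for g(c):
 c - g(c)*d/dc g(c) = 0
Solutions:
 g(c) = -sqrt(C1 + c^2)
 g(c) = sqrt(C1 + c^2)


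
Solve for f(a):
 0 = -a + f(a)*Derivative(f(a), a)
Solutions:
 f(a) = -sqrt(C1 + a^2)
 f(a) = sqrt(C1 + a^2)


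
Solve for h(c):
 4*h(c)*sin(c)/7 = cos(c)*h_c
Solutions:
 h(c) = C1/cos(c)^(4/7)


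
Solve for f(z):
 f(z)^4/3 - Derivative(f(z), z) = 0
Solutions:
 f(z) = (-1/(C1 + z))^(1/3)
 f(z) = (-1/(C1 + z))^(1/3)*(-1 - sqrt(3)*I)/2
 f(z) = (-1/(C1 + z))^(1/3)*(-1 + sqrt(3)*I)/2


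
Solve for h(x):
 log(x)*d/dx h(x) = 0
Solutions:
 h(x) = C1


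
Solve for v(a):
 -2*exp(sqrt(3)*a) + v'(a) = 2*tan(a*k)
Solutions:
 v(a) = C1 + 2*Piecewise((-log(cos(a*k))/k, Ne(k, 0)), (0, True)) + 2*sqrt(3)*exp(sqrt(3)*a)/3


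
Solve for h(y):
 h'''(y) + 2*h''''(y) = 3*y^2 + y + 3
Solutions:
 h(y) = C1 + C2*y + C3*y^2 + C4*exp(-y/2) + y^5/20 - 11*y^4/24 + 25*y^3/6


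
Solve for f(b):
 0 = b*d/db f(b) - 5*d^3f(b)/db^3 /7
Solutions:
 f(b) = C1 + Integral(C2*airyai(5^(2/3)*7^(1/3)*b/5) + C3*airybi(5^(2/3)*7^(1/3)*b/5), b)


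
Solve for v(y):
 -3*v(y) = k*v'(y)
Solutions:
 v(y) = C1*exp(-3*y/k)


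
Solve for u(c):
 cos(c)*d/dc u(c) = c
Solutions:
 u(c) = C1 + Integral(c/cos(c), c)


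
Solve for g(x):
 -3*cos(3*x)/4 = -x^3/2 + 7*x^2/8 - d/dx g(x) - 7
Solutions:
 g(x) = C1 - x^4/8 + 7*x^3/24 - 7*x + sin(3*x)/4


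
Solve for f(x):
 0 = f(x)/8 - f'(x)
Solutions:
 f(x) = C1*exp(x/8)


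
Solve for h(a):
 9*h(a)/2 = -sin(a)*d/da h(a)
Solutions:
 h(a) = C1*(cos(a) + 1)^(1/4)*(cos(a)^2 + 2*cos(a) + 1)/((cos(a) - 1)^(1/4)*(cos(a)^2 - 2*cos(a) + 1))


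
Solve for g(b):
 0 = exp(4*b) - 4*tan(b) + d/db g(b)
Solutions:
 g(b) = C1 - exp(4*b)/4 - 4*log(cos(b))


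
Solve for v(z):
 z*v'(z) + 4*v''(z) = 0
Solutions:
 v(z) = C1 + C2*erf(sqrt(2)*z/4)


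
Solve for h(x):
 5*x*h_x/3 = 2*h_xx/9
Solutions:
 h(x) = C1 + C2*erfi(sqrt(15)*x/2)


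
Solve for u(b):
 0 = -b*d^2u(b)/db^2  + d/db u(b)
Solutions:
 u(b) = C1 + C2*b^2


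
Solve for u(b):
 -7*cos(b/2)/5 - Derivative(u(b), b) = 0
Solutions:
 u(b) = C1 - 14*sin(b/2)/5


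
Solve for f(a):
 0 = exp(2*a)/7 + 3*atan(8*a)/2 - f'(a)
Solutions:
 f(a) = C1 + 3*a*atan(8*a)/2 + exp(2*a)/14 - 3*log(64*a^2 + 1)/32


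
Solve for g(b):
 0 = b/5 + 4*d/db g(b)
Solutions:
 g(b) = C1 - b^2/40


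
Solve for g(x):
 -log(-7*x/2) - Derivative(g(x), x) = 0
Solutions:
 g(x) = C1 - x*log(-x) + x*(-log(7) + log(2) + 1)


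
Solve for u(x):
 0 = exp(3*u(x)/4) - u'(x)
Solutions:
 u(x) = 4*log(-1/(C1 + 3*x))/3 + 8*log(2)/3
 u(x) = 4*log((-1/(C1 + x))^(1/3)*(-6^(2/3) - 3*2^(2/3)*3^(1/6)*I)/6)
 u(x) = 4*log((-1/(C1 + x))^(1/3)*(-6^(2/3) + 3*2^(2/3)*3^(1/6)*I)/6)


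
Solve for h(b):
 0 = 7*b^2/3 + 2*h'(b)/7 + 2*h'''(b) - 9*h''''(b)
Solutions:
 h(b) = C1 + C2*exp(b*(-7^(2/3)*(297*sqrt(57) + 2243)^(1/3) - 28*7^(1/3)/(297*sqrt(57) + 2243)^(1/3) + 28)/378)*sin(sqrt(3)*7^(1/3)*b*(-7^(1/3)*(297*sqrt(57) + 2243)^(1/3) + 28/(297*sqrt(57) + 2243)^(1/3))/378) + C3*exp(b*(-7^(2/3)*(297*sqrt(57) + 2243)^(1/3) - 28*7^(1/3)/(297*sqrt(57) + 2243)^(1/3) + 28)/378)*cos(sqrt(3)*7^(1/3)*b*(-7^(1/3)*(297*sqrt(57) + 2243)^(1/3) + 28/(297*sqrt(57) + 2243)^(1/3))/378) + C4*exp(b*(28*7^(1/3)/(297*sqrt(57) + 2243)^(1/3) + 14 + 7^(2/3)*(297*sqrt(57) + 2243)^(1/3))/189) - 49*b^3/18 + 343*b/3


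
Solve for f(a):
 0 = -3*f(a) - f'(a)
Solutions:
 f(a) = C1*exp(-3*a)


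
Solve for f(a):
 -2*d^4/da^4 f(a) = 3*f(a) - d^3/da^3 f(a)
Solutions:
 f(a) = C1*exp(a*(1 - 4*sqrt(1/16 + 4*2^(1/3)/(3 + sqrt(2039)*I)^(1/3) + 2^(2/3)*(3 + sqrt(2039)*I)^(1/3)/4))/8)*sin(a*sqrt(Abs(-1/8 + 4*2^(1/3)/(3 + sqrt(2039)*I)^(1/3) + 1/(32*sqrt(1/16 + 4*2^(1/3)/(3 + sqrt(2039)*I)^(1/3) + 2^(2/3)*(3 + sqrt(2039)*I)^(1/3)/4)) + 2^(2/3)*(3 + sqrt(2039)*I)^(1/3)/4))/2) + C2*exp(a*(1 - 4*sqrt(1/16 + 4*2^(1/3)/(3 + sqrt(2039)*I)^(1/3) + 2^(2/3)*(3 + sqrt(2039)*I)^(1/3)/4))/8)*cos(a*sqrt(-1/8 + 4*2^(1/3)/(3 + sqrt(2039)*I)^(1/3) + 1/(32*sqrt(1/16 + 4*2^(1/3)/(3 + sqrt(2039)*I)^(1/3) + 2^(2/3)*(3 + sqrt(2039)*I)^(1/3)/4)) + 2^(2/3)*(3 + sqrt(2039)*I)^(1/3)/4)/2) + C3*exp(a*(1 + 4*sqrt(1/16 + 4*2^(1/3)/(3 + sqrt(2039)*I)^(1/3) + 2^(2/3)*(3 + sqrt(2039)*I)^(1/3)/4))/8)*sin(a*sqrt(Abs(1/8 - 2^(2/3)*(3 + sqrt(2039)*I)^(1/3)/4 + 1/(32*sqrt(1/16 + 4*2^(1/3)/(3 + sqrt(2039)*I)^(1/3) + 2^(2/3)*(3 + sqrt(2039)*I)^(1/3)/4)) - 4*2^(1/3)/(3 + sqrt(2039)*I)^(1/3)))/2) + C4*exp(a*(1 + 4*sqrt(1/16 + 4*2^(1/3)/(3 + sqrt(2039)*I)^(1/3) + 2^(2/3)*(3 + sqrt(2039)*I)^(1/3)/4))/8)*cos(a*sqrt(-1/8 + 4*2^(1/3)/(3 + sqrt(2039)*I)^(1/3) - 1/(32*sqrt(1/16 + 4*2^(1/3)/(3 + sqrt(2039)*I)^(1/3) + 2^(2/3)*(3 + sqrt(2039)*I)^(1/3)/4)) + 2^(2/3)*(3 + sqrt(2039)*I)^(1/3)/4)/2)


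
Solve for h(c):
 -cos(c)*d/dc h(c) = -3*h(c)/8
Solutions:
 h(c) = C1*(sin(c) + 1)^(3/16)/(sin(c) - 1)^(3/16)


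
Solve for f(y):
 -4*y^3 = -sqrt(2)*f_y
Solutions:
 f(y) = C1 + sqrt(2)*y^4/2


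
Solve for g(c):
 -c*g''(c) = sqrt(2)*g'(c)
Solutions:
 g(c) = C1 + C2*c^(1 - sqrt(2))


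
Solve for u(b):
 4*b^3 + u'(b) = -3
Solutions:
 u(b) = C1 - b^4 - 3*b


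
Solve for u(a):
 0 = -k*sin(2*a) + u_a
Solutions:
 u(a) = C1 - k*cos(2*a)/2


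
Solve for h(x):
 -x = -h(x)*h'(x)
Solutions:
 h(x) = -sqrt(C1 + x^2)
 h(x) = sqrt(C1 + x^2)


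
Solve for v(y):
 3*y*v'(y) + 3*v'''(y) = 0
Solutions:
 v(y) = C1 + Integral(C2*airyai(-y) + C3*airybi(-y), y)


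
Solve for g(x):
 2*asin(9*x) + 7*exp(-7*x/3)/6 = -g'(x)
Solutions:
 g(x) = C1 - 2*x*asin(9*x) - 2*sqrt(1 - 81*x^2)/9 + exp(-7*x/3)/2


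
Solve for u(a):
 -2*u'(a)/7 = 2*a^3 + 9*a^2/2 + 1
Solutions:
 u(a) = C1 - 7*a^4/4 - 21*a^3/4 - 7*a/2


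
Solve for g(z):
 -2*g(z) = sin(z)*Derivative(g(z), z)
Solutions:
 g(z) = C1*(cos(z) + 1)/(cos(z) - 1)


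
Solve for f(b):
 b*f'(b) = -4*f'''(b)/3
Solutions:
 f(b) = C1 + Integral(C2*airyai(-6^(1/3)*b/2) + C3*airybi(-6^(1/3)*b/2), b)


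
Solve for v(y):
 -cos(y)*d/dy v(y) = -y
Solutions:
 v(y) = C1 + Integral(y/cos(y), y)


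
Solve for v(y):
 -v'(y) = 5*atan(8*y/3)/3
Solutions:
 v(y) = C1 - 5*y*atan(8*y/3)/3 + 5*log(64*y^2 + 9)/16


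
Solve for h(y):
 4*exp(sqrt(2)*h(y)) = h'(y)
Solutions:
 h(y) = sqrt(2)*(2*log(-1/(C1 + 4*y)) - log(2))/4


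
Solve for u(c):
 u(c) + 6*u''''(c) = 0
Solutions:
 u(c) = (C1*sin(2^(1/4)*3^(3/4)*c/6) + C2*cos(2^(1/4)*3^(3/4)*c/6))*exp(-2^(1/4)*3^(3/4)*c/6) + (C3*sin(2^(1/4)*3^(3/4)*c/6) + C4*cos(2^(1/4)*3^(3/4)*c/6))*exp(2^(1/4)*3^(3/4)*c/6)


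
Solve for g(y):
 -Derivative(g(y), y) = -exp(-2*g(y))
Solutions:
 g(y) = log(-sqrt(C1 + 2*y))
 g(y) = log(C1 + 2*y)/2


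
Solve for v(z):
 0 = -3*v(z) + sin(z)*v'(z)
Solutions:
 v(z) = C1*(cos(z) - 1)^(3/2)/(cos(z) + 1)^(3/2)


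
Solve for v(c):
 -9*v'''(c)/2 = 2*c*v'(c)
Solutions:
 v(c) = C1 + Integral(C2*airyai(-2^(2/3)*3^(1/3)*c/3) + C3*airybi(-2^(2/3)*3^(1/3)*c/3), c)


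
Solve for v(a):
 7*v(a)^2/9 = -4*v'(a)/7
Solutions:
 v(a) = 36/(C1 + 49*a)


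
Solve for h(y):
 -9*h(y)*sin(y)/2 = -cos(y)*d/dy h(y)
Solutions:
 h(y) = C1/cos(y)^(9/2)


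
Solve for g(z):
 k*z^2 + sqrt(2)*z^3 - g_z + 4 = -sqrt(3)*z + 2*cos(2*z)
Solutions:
 g(z) = C1 + k*z^3/3 + sqrt(2)*z^4/4 + sqrt(3)*z^2/2 + 4*z - sin(2*z)


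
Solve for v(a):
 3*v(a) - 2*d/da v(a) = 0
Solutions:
 v(a) = C1*exp(3*a/2)


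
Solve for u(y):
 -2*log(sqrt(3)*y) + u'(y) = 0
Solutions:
 u(y) = C1 + 2*y*log(y) - 2*y + y*log(3)


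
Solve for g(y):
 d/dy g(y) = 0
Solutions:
 g(y) = C1


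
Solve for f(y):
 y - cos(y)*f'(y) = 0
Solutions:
 f(y) = C1 + Integral(y/cos(y), y)


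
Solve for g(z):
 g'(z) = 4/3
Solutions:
 g(z) = C1 + 4*z/3


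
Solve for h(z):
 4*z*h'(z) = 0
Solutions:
 h(z) = C1


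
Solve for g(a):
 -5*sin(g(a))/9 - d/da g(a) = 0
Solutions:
 5*a/9 + log(cos(g(a)) - 1)/2 - log(cos(g(a)) + 1)/2 = C1


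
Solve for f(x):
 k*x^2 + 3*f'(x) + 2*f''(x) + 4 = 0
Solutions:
 f(x) = C1 + C2*exp(-3*x/2) - k*x^3/9 + 2*k*x^2/9 - 8*k*x/27 - 4*x/3


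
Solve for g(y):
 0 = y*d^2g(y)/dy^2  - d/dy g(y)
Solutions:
 g(y) = C1 + C2*y^2


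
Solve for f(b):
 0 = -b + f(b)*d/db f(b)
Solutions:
 f(b) = -sqrt(C1 + b^2)
 f(b) = sqrt(C1 + b^2)


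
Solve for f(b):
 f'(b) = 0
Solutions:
 f(b) = C1


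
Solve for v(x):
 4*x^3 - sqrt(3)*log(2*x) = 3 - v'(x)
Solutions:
 v(x) = C1 - x^4 + sqrt(3)*x*log(x) - sqrt(3)*x + sqrt(3)*x*log(2) + 3*x


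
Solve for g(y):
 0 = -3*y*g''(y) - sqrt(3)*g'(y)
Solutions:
 g(y) = C1 + C2*y^(1 - sqrt(3)/3)


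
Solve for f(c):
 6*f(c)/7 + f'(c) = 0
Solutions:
 f(c) = C1*exp(-6*c/7)


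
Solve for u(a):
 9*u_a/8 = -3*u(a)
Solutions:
 u(a) = C1*exp(-8*a/3)


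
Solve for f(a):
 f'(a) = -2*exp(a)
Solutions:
 f(a) = C1 - 2*exp(a)


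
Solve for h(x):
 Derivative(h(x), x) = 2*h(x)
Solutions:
 h(x) = C1*exp(2*x)


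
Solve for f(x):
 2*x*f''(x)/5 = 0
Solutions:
 f(x) = C1 + C2*x


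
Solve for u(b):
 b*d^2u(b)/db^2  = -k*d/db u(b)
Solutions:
 u(b) = C1 + b^(1 - re(k))*(C2*sin(log(b)*Abs(im(k))) + C3*cos(log(b)*im(k)))


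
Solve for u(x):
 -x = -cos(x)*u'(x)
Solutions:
 u(x) = C1 + Integral(x/cos(x), x)


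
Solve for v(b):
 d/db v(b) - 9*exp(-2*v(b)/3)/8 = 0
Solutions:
 v(b) = 3*log(-sqrt(C1 + 9*b)) - 3*log(6) + 3*log(3)/2
 v(b) = 3*log(C1 + 9*b)/2 - 3*log(6) + 3*log(3)/2


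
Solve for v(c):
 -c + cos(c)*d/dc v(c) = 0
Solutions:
 v(c) = C1 + Integral(c/cos(c), c)


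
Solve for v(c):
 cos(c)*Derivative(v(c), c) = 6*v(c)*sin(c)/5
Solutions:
 v(c) = C1/cos(c)^(6/5)


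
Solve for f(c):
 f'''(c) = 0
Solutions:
 f(c) = C1 + C2*c + C3*c^2


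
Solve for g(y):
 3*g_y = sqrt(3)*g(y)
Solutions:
 g(y) = C1*exp(sqrt(3)*y/3)


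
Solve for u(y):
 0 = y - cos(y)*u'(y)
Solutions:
 u(y) = C1 + Integral(y/cos(y), y)


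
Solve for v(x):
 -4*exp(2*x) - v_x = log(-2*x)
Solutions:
 v(x) = C1 - x*log(-x) + x*(1 - log(2)) - 2*exp(2*x)


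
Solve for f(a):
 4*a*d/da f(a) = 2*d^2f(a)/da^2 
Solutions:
 f(a) = C1 + C2*erfi(a)


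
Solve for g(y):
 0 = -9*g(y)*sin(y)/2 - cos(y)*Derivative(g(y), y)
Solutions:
 g(y) = C1*cos(y)^(9/2)


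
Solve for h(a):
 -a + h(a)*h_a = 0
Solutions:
 h(a) = -sqrt(C1 + a^2)
 h(a) = sqrt(C1 + a^2)


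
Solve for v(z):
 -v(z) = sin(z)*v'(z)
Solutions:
 v(z) = C1*sqrt(cos(z) + 1)/sqrt(cos(z) - 1)


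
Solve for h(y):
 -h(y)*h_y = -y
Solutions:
 h(y) = -sqrt(C1 + y^2)
 h(y) = sqrt(C1 + y^2)


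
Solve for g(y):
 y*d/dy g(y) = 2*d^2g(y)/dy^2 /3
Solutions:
 g(y) = C1 + C2*erfi(sqrt(3)*y/2)


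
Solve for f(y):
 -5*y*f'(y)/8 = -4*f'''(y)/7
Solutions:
 f(y) = C1 + Integral(C2*airyai(70^(1/3)*y/4) + C3*airybi(70^(1/3)*y/4), y)


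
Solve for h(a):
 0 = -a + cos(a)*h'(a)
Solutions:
 h(a) = C1 + Integral(a/cos(a), a)


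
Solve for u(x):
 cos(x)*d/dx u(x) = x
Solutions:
 u(x) = C1 + Integral(x/cos(x), x)


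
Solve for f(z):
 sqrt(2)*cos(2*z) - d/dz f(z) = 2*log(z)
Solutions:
 f(z) = C1 - 2*z*log(z) + 2*z + sqrt(2)*sin(2*z)/2


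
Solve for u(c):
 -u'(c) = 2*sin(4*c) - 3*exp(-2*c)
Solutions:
 u(c) = C1 + cos(4*c)/2 - 3*exp(-2*c)/2


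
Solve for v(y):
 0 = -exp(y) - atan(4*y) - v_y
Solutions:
 v(y) = C1 - y*atan(4*y) - exp(y) + log(16*y^2 + 1)/8


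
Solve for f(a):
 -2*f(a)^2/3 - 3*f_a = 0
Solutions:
 f(a) = 9/(C1 + 2*a)


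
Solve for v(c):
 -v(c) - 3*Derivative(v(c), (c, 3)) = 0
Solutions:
 v(c) = C3*exp(-3^(2/3)*c/3) + (C1*sin(3^(1/6)*c/2) + C2*cos(3^(1/6)*c/2))*exp(3^(2/3)*c/6)


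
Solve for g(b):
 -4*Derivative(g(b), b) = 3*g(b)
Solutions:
 g(b) = C1*exp(-3*b/4)


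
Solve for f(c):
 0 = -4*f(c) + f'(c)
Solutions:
 f(c) = C1*exp(4*c)


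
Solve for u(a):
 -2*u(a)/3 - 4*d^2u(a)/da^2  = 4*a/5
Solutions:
 u(a) = C1*sin(sqrt(6)*a/6) + C2*cos(sqrt(6)*a/6) - 6*a/5


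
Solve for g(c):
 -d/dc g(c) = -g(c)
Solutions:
 g(c) = C1*exp(c)


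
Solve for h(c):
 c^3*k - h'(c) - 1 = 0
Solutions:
 h(c) = C1 + c^4*k/4 - c


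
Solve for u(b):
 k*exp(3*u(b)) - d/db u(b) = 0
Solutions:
 u(b) = log(-1/(C1 + 3*b*k))/3
 u(b) = log((-1/(C1 + b*k))^(1/3)*(-3^(2/3) - 3*3^(1/6)*I)/6)
 u(b) = log((-1/(C1 + b*k))^(1/3)*(-3^(2/3) + 3*3^(1/6)*I)/6)


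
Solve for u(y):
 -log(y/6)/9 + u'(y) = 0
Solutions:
 u(y) = C1 + y*log(y)/9 - y*log(6)/9 - y/9


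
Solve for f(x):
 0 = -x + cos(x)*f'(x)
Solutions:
 f(x) = C1 + Integral(x/cos(x), x)


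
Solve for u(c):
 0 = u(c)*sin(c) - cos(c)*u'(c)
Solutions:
 u(c) = C1/cos(c)


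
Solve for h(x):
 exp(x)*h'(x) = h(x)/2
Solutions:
 h(x) = C1*exp(-exp(-x)/2)


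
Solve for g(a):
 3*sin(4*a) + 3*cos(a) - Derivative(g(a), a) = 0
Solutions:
 g(a) = C1 + 3*sin(a) - 3*cos(4*a)/4


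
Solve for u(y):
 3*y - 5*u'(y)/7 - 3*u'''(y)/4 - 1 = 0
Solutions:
 u(y) = C1 + C2*sin(2*sqrt(105)*y/21) + C3*cos(2*sqrt(105)*y/21) + 21*y^2/10 - 7*y/5


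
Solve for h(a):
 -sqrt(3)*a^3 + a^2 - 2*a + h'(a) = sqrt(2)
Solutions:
 h(a) = C1 + sqrt(3)*a^4/4 - a^3/3 + a^2 + sqrt(2)*a


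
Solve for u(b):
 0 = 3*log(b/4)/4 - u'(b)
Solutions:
 u(b) = C1 + 3*b*log(b)/4 - 3*b*log(2)/2 - 3*b/4


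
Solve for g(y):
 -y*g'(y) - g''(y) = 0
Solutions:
 g(y) = C1 + C2*erf(sqrt(2)*y/2)


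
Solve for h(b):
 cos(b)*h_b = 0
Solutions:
 h(b) = C1


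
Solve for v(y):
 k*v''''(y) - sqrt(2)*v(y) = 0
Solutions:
 v(y) = C1*exp(-2^(1/8)*y*(1/k)^(1/4)) + C2*exp(2^(1/8)*y*(1/k)^(1/4)) + C3*exp(-2^(1/8)*I*y*(1/k)^(1/4)) + C4*exp(2^(1/8)*I*y*(1/k)^(1/4))


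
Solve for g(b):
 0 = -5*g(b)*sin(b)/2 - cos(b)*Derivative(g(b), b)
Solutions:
 g(b) = C1*cos(b)^(5/2)


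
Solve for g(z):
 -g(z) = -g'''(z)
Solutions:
 g(z) = C3*exp(z) + (C1*sin(sqrt(3)*z/2) + C2*cos(sqrt(3)*z/2))*exp(-z/2)


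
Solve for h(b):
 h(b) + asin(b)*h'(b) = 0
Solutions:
 h(b) = C1*exp(-Integral(1/asin(b), b))


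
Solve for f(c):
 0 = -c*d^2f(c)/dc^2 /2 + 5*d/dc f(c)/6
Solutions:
 f(c) = C1 + C2*c^(8/3)


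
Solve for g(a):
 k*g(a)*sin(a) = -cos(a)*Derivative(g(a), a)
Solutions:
 g(a) = C1*exp(k*log(cos(a)))


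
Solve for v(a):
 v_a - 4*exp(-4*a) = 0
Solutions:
 v(a) = C1 - exp(-4*a)


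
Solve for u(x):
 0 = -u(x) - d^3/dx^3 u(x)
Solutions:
 u(x) = C3*exp(-x) + (C1*sin(sqrt(3)*x/2) + C2*cos(sqrt(3)*x/2))*exp(x/2)


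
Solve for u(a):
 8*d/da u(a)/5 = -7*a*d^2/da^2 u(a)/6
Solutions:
 u(a) = C1 + C2/a^(13/35)


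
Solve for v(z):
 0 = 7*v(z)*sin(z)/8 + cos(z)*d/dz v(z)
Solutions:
 v(z) = C1*cos(z)^(7/8)


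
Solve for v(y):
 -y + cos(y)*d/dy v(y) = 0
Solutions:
 v(y) = C1 + Integral(y/cos(y), y)


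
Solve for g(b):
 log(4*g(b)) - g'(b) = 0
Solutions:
 -Integral(1/(log(_y) + 2*log(2)), (_y, g(b))) = C1 - b


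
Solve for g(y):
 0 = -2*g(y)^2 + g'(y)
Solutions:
 g(y) = -1/(C1 + 2*y)


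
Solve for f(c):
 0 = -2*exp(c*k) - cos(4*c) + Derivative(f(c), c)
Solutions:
 f(c) = C1 + sin(4*c)/4 + 2*exp(c*k)/k


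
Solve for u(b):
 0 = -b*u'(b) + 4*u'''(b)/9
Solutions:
 u(b) = C1 + Integral(C2*airyai(2^(1/3)*3^(2/3)*b/2) + C3*airybi(2^(1/3)*3^(2/3)*b/2), b)


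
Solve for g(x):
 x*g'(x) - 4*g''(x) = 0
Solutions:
 g(x) = C1 + C2*erfi(sqrt(2)*x/4)


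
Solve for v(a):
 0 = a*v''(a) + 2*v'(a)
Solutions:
 v(a) = C1 + C2/a


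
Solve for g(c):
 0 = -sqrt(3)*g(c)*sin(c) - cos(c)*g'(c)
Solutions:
 g(c) = C1*cos(c)^(sqrt(3))


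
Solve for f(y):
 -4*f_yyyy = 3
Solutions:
 f(y) = C1 + C2*y + C3*y^2 + C4*y^3 - y^4/32


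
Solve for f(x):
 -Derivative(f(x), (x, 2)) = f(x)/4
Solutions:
 f(x) = C1*sin(x/2) + C2*cos(x/2)


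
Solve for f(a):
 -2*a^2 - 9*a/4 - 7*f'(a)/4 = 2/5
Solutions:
 f(a) = C1 - 8*a^3/21 - 9*a^2/14 - 8*a/35


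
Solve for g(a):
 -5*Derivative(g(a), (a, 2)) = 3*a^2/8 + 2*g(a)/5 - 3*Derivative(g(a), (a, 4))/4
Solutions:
 g(a) = C1*exp(-sqrt(30)*a*sqrt(25 + sqrt(655))/15) + C2*exp(sqrt(30)*a*sqrt(25 + sqrt(655))/15) + C3*sin(sqrt(30)*a*sqrt(-25 + sqrt(655))/15) + C4*cos(sqrt(30)*a*sqrt(-25 + sqrt(655))/15) - 15*a^2/16 + 375/16


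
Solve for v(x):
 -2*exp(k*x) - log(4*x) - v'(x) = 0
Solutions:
 v(x) = C1 - x*log(x) + x*(1 - 2*log(2)) + Piecewise((-2*exp(k*x)/k, Ne(k, 0)), (-2*x, True))


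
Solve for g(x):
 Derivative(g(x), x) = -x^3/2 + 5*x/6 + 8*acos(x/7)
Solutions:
 g(x) = C1 - x^4/8 + 5*x^2/12 + 8*x*acos(x/7) - 8*sqrt(49 - x^2)


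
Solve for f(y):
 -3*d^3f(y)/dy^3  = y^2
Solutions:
 f(y) = C1 + C2*y + C3*y^2 - y^5/180


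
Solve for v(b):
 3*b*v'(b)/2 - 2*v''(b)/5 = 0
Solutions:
 v(b) = C1 + C2*erfi(sqrt(30)*b/4)


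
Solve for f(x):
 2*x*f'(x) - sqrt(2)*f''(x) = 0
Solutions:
 f(x) = C1 + C2*erfi(2^(3/4)*x/2)


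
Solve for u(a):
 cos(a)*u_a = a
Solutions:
 u(a) = C1 + Integral(a/cos(a), a)


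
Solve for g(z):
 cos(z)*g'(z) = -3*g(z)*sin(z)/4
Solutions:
 g(z) = C1*cos(z)^(3/4)


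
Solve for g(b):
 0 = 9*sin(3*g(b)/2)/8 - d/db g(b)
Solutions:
 -9*b/8 + log(cos(3*g(b)/2) - 1)/3 - log(cos(3*g(b)/2) + 1)/3 = C1


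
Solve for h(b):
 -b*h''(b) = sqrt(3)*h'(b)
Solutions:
 h(b) = C1 + C2*b^(1 - sqrt(3))


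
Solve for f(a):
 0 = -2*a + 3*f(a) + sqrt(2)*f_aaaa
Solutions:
 f(a) = 2*a/3 + (C1*sin(2^(3/8)*3^(1/4)*a/2) + C2*cos(2^(3/8)*3^(1/4)*a/2))*exp(-2^(3/8)*3^(1/4)*a/2) + (C3*sin(2^(3/8)*3^(1/4)*a/2) + C4*cos(2^(3/8)*3^(1/4)*a/2))*exp(2^(3/8)*3^(1/4)*a/2)


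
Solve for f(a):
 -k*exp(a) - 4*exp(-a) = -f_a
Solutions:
 f(a) = C1 + k*exp(a) - 4*exp(-a)


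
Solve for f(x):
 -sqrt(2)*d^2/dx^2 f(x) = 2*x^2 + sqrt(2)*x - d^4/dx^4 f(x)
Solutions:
 f(x) = C1 + C2*x + C3*exp(-2^(1/4)*x) + C4*exp(2^(1/4)*x) - sqrt(2)*x^4/12 - x^3/6 - x^2
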